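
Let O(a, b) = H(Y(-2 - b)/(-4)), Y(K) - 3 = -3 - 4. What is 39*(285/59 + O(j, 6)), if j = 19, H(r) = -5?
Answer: -390/59 ≈ -6.6102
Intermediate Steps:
Y(K) = -4 (Y(K) = 3 + (-3 - 4) = 3 - 7 = -4)
O(a, b) = -5
39*(285/59 + O(j, 6)) = 39*(285/59 - 5) = 39*(-10/59) = -390/59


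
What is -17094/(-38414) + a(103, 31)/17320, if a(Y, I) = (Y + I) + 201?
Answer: 30893677/66533048 ≈ 0.46434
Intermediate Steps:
a(Y, I) = 201 + I + Y (a(Y, I) = (I + Y) + 201 = 201 + I + Y)
-17094/(-38414) + a(103, 31)/17320 = -17094/(-38414) + (201 + 31 + 103)/17320 = -17094*(-1/38414) + 335*(1/17320) = 8547/19207 + 67/3464 = 30893677/66533048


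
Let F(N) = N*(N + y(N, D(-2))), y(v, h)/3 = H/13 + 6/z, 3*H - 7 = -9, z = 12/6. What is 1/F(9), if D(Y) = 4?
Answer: 13/2088 ≈ 0.0062261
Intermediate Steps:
z = 2 (z = 12*(⅙) = 2)
H = -⅔ (H = 7/3 + (⅓)*(-9) = 7/3 - 3 = -⅔ ≈ -0.66667)
y(v, h) = 115/13 (y(v, h) = 3*(-⅔/13 + 6/2) = 3*(-⅔*1/13 + 6*(½)) = 3*(-2/39 + 3) = 3*(115/39) = 115/13)
F(N) = N*(115/13 + N) (F(N) = N*(N + 115/13) = N*(115/13 + N))
1/F(9) = 1/((1/13)*9*(115 + 13*9)) = 1/((1/13)*9*(115 + 117)) = 1/((1/13)*9*232) = 1/(2088/13) = 13/2088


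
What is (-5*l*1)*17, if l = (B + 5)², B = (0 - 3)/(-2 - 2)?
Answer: -44965/16 ≈ -2810.3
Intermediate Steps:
B = ¾ (B = -3/(-4) = -3*(-¼) = ¾ ≈ 0.75000)
l = 529/16 (l = (¾ + 5)² = (23/4)² = 529/16 ≈ 33.063)
(-5*l*1)*17 = (-5*529/16*1)*17 = -2645/16*1*17 = -2645/16*17 = -44965/16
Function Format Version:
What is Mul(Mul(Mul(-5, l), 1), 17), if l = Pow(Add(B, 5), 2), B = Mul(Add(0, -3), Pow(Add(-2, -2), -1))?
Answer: Rational(-44965, 16) ≈ -2810.3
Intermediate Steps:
B = Rational(3, 4) (B = Mul(-3, Pow(-4, -1)) = Mul(-3, Rational(-1, 4)) = Rational(3, 4) ≈ 0.75000)
l = Rational(529, 16) (l = Pow(Add(Rational(3, 4), 5), 2) = Pow(Rational(23, 4), 2) = Rational(529, 16) ≈ 33.063)
Mul(Mul(Mul(-5, l), 1), 17) = Mul(Mul(Mul(-5, Rational(529, 16)), 1), 17) = Mul(Mul(Rational(-2645, 16), 1), 17) = Mul(Rational(-2645, 16), 17) = Rational(-44965, 16)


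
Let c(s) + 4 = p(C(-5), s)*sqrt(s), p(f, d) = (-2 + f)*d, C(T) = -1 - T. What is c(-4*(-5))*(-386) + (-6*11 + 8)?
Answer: 1486 - 30880*sqrt(5) ≈ -67564.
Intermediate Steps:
p(f, d) = d*(-2 + f)
c(s) = -4 + 2*s**(3/2) (c(s) = -4 + (s*(-2 + (-1 - 1*(-5))))*sqrt(s) = -4 + (s*(-2 + (-1 + 5)))*sqrt(s) = -4 + (s*(-2 + 4))*sqrt(s) = -4 + (s*2)*sqrt(s) = -4 + (2*s)*sqrt(s) = -4 + 2*s**(3/2))
c(-4*(-5))*(-386) + (-6*11 + 8) = (-4 + 2*(-4*(-5))**(3/2))*(-386) + (-6*11 + 8) = (-4 + 2*20**(3/2))*(-386) + (-66 + 8) = (-4 + 2*(40*sqrt(5)))*(-386) - 58 = (-4 + 80*sqrt(5))*(-386) - 58 = (1544 - 30880*sqrt(5)) - 58 = 1486 - 30880*sqrt(5)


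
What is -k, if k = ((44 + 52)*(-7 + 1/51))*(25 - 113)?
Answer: -1002496/17 ≈ -58970.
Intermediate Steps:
k = 1002496/17 (k = (96*(-7 + 1/51))*(-88) = (96*(-356/51))*(-88) = -11392/17*(-88) = 1002496/17 ≈ 58970.)
-k = -1*1002496/17 = -1002496/17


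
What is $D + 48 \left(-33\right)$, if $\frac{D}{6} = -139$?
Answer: $-2418$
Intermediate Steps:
$D = -834$ ($D = 6 \left(-139\right) = -834$)
$D + 48 \left(-33\right) = -834 + 48 \left(-33\right) = -834 - 1584 = -2418$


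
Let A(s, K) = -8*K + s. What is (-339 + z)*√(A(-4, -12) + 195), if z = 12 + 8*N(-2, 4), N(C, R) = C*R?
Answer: -391*√287 ≈ -6624.0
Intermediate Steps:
A(s, K) = s - 8*K
z = -52 (z = 12 + 8*(-2*4) = 12 + 8*(-8) = 12 - 64 = -52)
(-339 + z)*√(A(-4, -12) + 195) = (-339 - 52)*√((-4 - 8*(-12)) + 195) = -391*√((-4 + 96) + 195) = -391*√(92 + 195) = -391*√287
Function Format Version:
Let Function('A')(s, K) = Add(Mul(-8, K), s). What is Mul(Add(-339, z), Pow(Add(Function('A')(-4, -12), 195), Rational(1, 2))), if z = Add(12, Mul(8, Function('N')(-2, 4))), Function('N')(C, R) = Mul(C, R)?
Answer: Mul(-391, Pow(287, Rational(1, 2))) ≈ -6624.0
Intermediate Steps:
Function('A')(s, K) = Add(s, Mul(-8, K))
z = -52 (z = Add(12, Mul(8, Mul(-2, 4))) = Add(12, Mul(8, -8)) = Add(12, -64) = -52)
Mul(Add(-339, z), Pow(Add(Function('A')(-4, -12), 195), Rational(1, 2))) = Mul(Add(-339, -52), Pow(Add(Add(-4, Mul(-8, -12)), 195), Rational(1, 2))) = Mul(-391, Pow(Add(Add(-4, 96), 195), Rational(1, 2))) = Mul(-391, Pow(Add(92, 195), Rational(1, 2))) = Mul(-391, Pow(287, Rational(1, 2)))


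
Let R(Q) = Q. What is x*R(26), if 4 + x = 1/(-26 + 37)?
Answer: -1118/11 ≈ -101.64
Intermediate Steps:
x = -43/11 (x = -4 + 1/(-26 + 37) = -4 + 1/11 = -43/11 ≈ -3.9091)
x*R(26) = -43/11*26 = -1118/11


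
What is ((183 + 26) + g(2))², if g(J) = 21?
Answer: 52900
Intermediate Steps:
((183 + 26) + g(2))² = ((183 + 26) + 21)² = (209 + 21)² = 230² = 52900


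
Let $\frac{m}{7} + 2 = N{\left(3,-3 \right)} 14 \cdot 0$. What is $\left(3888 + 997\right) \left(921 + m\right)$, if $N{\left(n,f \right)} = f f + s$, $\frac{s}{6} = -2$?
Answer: $4430695$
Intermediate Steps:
$s = -12$ ($s = 6 \left(-2\right) = -12$)
$N{\left(n,f \right)} = -12 + f^{2}$ ($N{\left(n,f \right)} = f f - 12 = f^{2} - 12 = -12 + f^{2}$)
$m = -14$ ($m = -14 + 7 \left(-12 + \left(-3\right)^{2}\right) 14 \cdot 0 = -14 + 7 \left(-12 + 9\right) 14 \cdot 0 = -14 + 7 \left(-3\right) 14 \cdot 0 = -14 + 7 \left(\left(-42\right) 0\right) = -14 + 7 \cdot 0 = -14 + 0 = -14$)
$\left(3888 + 997\right) \left(921 + m\right) = \left(3888 + 997\right) \left(921 - 14\right) = 4885 \cdot 907 = 4430695$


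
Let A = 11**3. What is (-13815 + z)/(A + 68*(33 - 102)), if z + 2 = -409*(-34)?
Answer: -89/3361 ≈ -0.026480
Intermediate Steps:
z = 13904 (z = -2 - 409*(-34) = -2 + 13906 = 13904)
A = 1331
(-13815 + z)/(A + 68*(33 - 102)) = (-13815 + 13904)/(1331 + 68*(33 - 102)) = 89/(1331 + 68*(-69)) = 89/(1331 - 4692) = 89/(-3361) = 89*(-1/3361) = -89/3361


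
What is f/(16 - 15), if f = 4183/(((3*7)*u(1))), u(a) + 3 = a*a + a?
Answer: -4183/21 ≈ -199.19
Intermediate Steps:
u(a) = -3 + a + a² (u(a) = -3 + (a*a + a) = -3 + (a² + a) = -3 + (a + a²) = -3 + a + a²)
f = -4183/21 (f = 4183/(((3*7)*(-3 + 1 + 1²))) = 4183/((21*(-3 + 1 + 1))) = 4183/((21*(-1))) = 4183/(-21) = 4183*(-1/21) = -4183/21 ≈ -199.19)
f/(16 - 15) = -4183/21/(16 - 15) = -4183/21/1 = 1*(-4183/21) = -4183/21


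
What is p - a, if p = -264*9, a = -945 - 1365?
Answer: -66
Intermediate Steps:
a = -2310
p = -2376
p - a = -2376 - 1*(-2310) = -2376 + 2310 = -66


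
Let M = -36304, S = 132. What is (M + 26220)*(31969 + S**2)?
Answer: -498079012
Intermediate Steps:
(M + 26220)*(31969 + S**2) = (-36304 + 26220)*(31969 + 132**2) = -10084*(31969 + 17424) = -10084*49393 = -498079012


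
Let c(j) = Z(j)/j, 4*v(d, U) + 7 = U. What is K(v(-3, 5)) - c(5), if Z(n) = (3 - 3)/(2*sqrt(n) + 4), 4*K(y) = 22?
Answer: 11/2 ≈ 5.5000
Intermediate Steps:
v(d, U) = -7/4 + U/4
K(y) = 11/2 (K(y) = (1/4)*22 = 11/2)
Z(n) = 0 (Z(n) = 0/(4 + 2*sqrt(n)) = 0)
c(j) = 0 (c(j) = 0/j = 0)
K(v(-3, 5)) - c(5) = 11/2 - 1*0 = 11/2 + 0 = 11/2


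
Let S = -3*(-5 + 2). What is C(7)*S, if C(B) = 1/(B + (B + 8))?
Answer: 9/22 ≈ 0.40909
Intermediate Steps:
S = 9 (S = -3*(-3) = 9)
C(B) = 1/(8 + 2*B) (C(B) = 1/(B + (8 + B)) = 1/(8 + 2*B))
C(7)*S = (1/(2*(4 + 7)))*9 = ((½)/11)*9 = ((½)*(1/11))*9 = (1/22)*9 = 9/22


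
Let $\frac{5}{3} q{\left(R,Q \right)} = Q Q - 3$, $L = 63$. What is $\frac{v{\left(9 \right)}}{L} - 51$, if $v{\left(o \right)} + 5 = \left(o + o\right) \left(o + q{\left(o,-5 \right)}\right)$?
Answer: $- \frac{14092}{315} \approx -44.737$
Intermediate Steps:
$q{\left(R,Q \right)} = - \frac{9}{5} + \frac{3 Q^{2}}{5}$ ($q{\left(R,Q \right)} = \frac{3 \left(Q Q - 3\right)}{5} = \frac{3 \left(Q^{2} - 3\right)}{5} = \frac{3 \left(-3 + Q^{2}\right)}{5} = - \frac{9}{5} + \frac{3 Q^{2}}{5}$)
$v{\left(o \right)} = -5 + 2 o \left(\frac{66}{5} + o\right)$ ($v{\left(o \right)} = -5 + \left(o + o\right) \left(o - \left(\frac{9}{5} - \frac{3 \left(-5\right)^{2}}{5}\right)\right) = -5 + 2 o \left(o + \left(- \frac{9}{5} + \frac{3}{5} \cdot 25\right)\right) = -5 + 2 o \left(o + \left(- \frac{9}{5} + 15\right)\right) = -5 + 2 o \left(o + \frac{66}{5}\right) = -5 + 2 o \left(\frac{66}{5} + o\right)$)
$\frac{v{\left(9 \right)}}{L} - 51 = \frac{-5 + 2 \cdot 9^{2} + \frac{132}{5} \cdot 9}{63} - 51 = \left(-5 + 2 \cdot 81 + \frac{1188}{5}\right) \frac{1}{63} - 51 = \left(-5 + 162 + \frac{1188}{5}\right) \frac{1}{63} - 51 = \frac{1973}{5} \cdot \frac{1}{63} - 51 = \frac{1973}{315} - 51 = - \frac{14092}{315}$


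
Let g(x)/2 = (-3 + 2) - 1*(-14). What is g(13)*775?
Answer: 20150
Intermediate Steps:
g(x) = 26 (g(x) = 2*((-3 + 2) - 1*(-14)) = 2*(-1 + 14) = 2*13 = 26)
g(13)*775 = 26*775 = 20150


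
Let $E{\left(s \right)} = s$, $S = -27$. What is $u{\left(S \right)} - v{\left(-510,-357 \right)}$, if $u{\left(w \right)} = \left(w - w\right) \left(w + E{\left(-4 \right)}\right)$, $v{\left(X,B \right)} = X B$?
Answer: $-182070$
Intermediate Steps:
$v{\left(X,B \right)} = B X$
$u{\left(w \right)} = 0$ ($u{\left(w \right)} = \left(w - w\right) \left(w - 4\right) = 0 \left(-4 + w\right) = 0$)
$u{\left(S \right)} - v{\left(-510,-357 \right)} = 0 - \left(-357\right) \left(-510\right) = 0 - 182070 = -182070$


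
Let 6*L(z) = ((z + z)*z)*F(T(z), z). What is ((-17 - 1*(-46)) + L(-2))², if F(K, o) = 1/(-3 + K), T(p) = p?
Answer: 185761/225 ≈ 825.60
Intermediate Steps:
L(z) = z²/(3*(-3 + z)) (L(z) = (((z + z)*z)/(-3 + z))/6 = (((2*z)*z)/(-3 + z))/6 = ((2*z²)/(-3 + z))/6 = (2*z²/(-3 + z))/6 = z²/(3*(-3 + z)))
((-17 - 1*(-46)) + L(-2))² = ((-17 - 1*(-46)) + (⅓)*(-2)²/(-3 - 2))² = ((-17 + 46) + (⅓)*4/(-5))² = (29 + (⅓)*4*(-⅕))² = (29 - 4/15)² = (431/15)² = 185761/225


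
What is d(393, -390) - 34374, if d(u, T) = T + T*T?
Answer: 117336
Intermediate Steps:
d(u, T) = T + T²
d(393, -390) - 34374 = -390*(1 - 390) - 34374 = -390*(-389) - 34374 = 151710 - 34374 = 117336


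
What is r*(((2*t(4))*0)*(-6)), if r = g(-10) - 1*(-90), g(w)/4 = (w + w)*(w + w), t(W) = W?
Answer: 0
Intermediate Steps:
g(w) = 16*w² (g(w) = 4*((w + w)*(w + w)) = 4*((2*w)*(2*w)) = 4*(4*w²) = 16*w²)
r = 1690 (r = 16*(-10)² - 1*(-90) = 16*100 + 90 = 1600 + 90 = 1690)
r*(((2*t(4))*0)*(-6)) = 1690*(((2*4)*0)*(-6)) = 1690*((8*0)*(-6)) = 1690*(0*(-6)) = 1690*0 = 0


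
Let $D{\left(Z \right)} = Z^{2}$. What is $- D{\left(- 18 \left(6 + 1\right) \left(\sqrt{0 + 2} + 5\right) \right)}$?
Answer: $-428652 - 158760 \sqrt{2} \approx -6.5317 \cdot 10^{5}$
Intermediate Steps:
$- D{\left(- 18 \left(6 + 1\right) \left(\sqrt{0 + 2} + 5\right) \right)} = - \left(- 18 \left(6 + 1\right) \left(\sqrt{0 + 2} + 5\right)\right)^{2} = - \left(- 18 \cdot 7 \left(\sqrt{2} + 5\right)\right)^{2} = - \left(- 18 \cdot 7 \left(5 + \sqrt{2}\right)\right)^{2} = - \left(- 18 \left(35 + 7 \sqrt{2}\right)\right)^{2} = - \left(-630 - 126 \sqrt{2}\right)^{2}$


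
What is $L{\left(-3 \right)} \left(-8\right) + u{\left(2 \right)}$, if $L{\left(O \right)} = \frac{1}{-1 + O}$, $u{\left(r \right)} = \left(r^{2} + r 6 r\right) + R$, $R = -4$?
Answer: $26$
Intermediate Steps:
$u{\left(r \right)} = -4 + 7 r^{2}$ ($u{\left(r \right)} = \left(r^{2} + r 6 r\right) - 4 = \left(r^{2} + 6 r r\right) - 4 = \left(r^{2} + 6 r^{2}\right) - 4 = 7 r^{2} - 4 = -4 + 7 r^{2}$)
$L{\left(-3 \right)} \left(-8\right) + u{\left(2 \right)} = \frac{1}{-1 - 3} \left(-8\right) - \left(4 - 7 \cdot 2^{2}\right) = \frac{1}{-4} \left(-8\right) + \left(-4 + 7 \cdot 4\right) = \left(- \frac{1}{4}\right) \left(-8\right) + \left(-4 + 28\right) = 2 + 24 = 26$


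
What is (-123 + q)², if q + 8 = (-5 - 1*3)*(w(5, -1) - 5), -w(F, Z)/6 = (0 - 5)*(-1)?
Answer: 22201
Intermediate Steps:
w(F, Z) = -30 (w(F, Z) = -6*(0 - 5)*(-1) = -(-30)*(-1) = -6*5 = -30)
q = 272 (q = -8 + (-5 - 1*3)*(-30 - 5) = -8 + (-5 - 3)*(-35) = -8 - 8*(-35) = -8 + 280 = 272)
(-123 + q)² = (-123 + 272)² = 149² = 22201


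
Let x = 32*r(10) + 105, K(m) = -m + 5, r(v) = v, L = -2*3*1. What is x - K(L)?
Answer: 414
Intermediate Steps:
L = -6 (L = -6*1 = -6)
K(m) = 5 - m
x = 425 (x = 32*10 + 105 = 320 + 105 = 425)
x - K(L) = 425 - (5 - 1*(-6)) = 425 - (5 + 6) = 425 - 1*11 = 425 - 11 = 414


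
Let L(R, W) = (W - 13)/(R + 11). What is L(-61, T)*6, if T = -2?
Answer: 9/5 ≈ 1.8000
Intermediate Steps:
L(R, W) = (-13 + W)/(11 + R)
L(-61, T)*6 = ((-13 - 2)/(11 - 61))*6 = (-15/(-50))*6 = -1/50*(-15)*6 = (3/10)*6 = 9/5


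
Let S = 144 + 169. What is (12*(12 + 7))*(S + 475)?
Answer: 179664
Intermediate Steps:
S = 313
(12*(12 + 7))*(S + 475) = (12*(12 + 7))*(313 + 475) = (12*19)*788 = 228*788 = 179664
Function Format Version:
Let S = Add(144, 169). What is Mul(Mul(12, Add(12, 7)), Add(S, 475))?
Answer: 179664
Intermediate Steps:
S = 313
Mul(Mul(12, Add(12, 7)), Add(S, 475)) = Mul(Mul(12, Add(12, 7)), Add(313, 475)) = Mul(Mul(12, 19), 788) = Mul(228, 788) = 179664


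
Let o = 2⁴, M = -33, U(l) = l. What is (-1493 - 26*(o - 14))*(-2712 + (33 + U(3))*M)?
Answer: 6025500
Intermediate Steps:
o = 16
(-1493 - 26*(o - 14))*(-2712 + (33 + U(3))*M) = (-1493 - 26*(16 - 14))*(-2712 + (33 + 3)*(-33)) = (-1493 - 26*2)*(-2712 + 36*(-33)) = (-1493 - 52)*(-2712 - 1188) = -1545*(-3900) = 6025500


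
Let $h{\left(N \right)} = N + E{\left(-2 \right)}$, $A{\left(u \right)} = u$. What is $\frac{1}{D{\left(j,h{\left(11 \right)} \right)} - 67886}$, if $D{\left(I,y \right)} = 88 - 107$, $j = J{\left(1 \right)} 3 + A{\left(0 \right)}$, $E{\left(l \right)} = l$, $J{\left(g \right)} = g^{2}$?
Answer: $- \frac{1}{67905} \approx -1.4726 \cdot 10^{-5}$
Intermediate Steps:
$j = 3$ ($j = 1^{2} \cdot 3 + 0 = 1 \cdot 3 + 0 = 3 + 0 = 3$)
$h{\left(N \right)} = -2 + N$ ($h{\left(N \right)} = N - 2 = -2 + N$)
$D{\left(I,y \right)} = -19$
$\frac{1}{D{\left(j,h{\left(11 \right)} \right)} - 67886} = \frac{1}{-19 - 67886} = \frac{1}{-67905} = - \frac{1}{67905}$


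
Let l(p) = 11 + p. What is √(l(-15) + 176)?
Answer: 2*√43 ≈ 13.115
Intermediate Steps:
√(l(-15) + 176) = √((11 - 15) + 176) = √(-4 + 176) = √172 = 2*√43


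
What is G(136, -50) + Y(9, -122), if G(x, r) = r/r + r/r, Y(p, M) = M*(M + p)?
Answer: 13788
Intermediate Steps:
G(x, r) = 2 (G(x, r) = 1 + 1 = 2)
G(136, -50) + Y(9, -122) = 2 - 122*(-122 + 9) = 2 - 122*(-113) = 2 + 13786 = 13788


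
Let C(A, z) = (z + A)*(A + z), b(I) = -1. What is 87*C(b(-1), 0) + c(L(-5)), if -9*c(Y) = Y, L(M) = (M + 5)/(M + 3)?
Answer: 87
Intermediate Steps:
L(M) = (5 + M)/(3 + M)
c(Y) = -Y/9
C(A, z) = (A + z)² (C(A, z) = (A + z)*(A + z) = (A + z)²)
87*C(b(-1), 0) + c(L(-5)) = 87*(-1 + 0)² - (5 - 5)/(9*(3 - 5)) = 87*(-1)² - 0/(9*(-2)) = 87*1 - (-1)*0/18 = 87 - ⅑*0 = 87 + 0 = 87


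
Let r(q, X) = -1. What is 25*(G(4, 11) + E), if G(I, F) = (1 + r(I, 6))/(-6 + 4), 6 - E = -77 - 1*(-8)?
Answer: 1875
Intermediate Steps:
E = 75 (E = 6 - (-77 - 1*(-8)) = 6 - (-77 + 8) = 6 - 1*(-69) = 6 + 69 = 75)
G(I, F) = 0 (G(I, F) = (1 - 1)/(-6 + 4) = 0/(-2) = 0*(-1/2) = 0)
25*(G(4, 11) + E) = 25*(0 + 75) = 25*75 = 1875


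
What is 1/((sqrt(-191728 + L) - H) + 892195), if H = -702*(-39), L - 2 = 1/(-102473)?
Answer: 88620392441/76640441576386696 - I*sqrt(2013260223960727)/76640441576386696 ≈ 1.1563e-6 - 5.8545e-10*I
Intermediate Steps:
L = 204945/102473 (L = 2 + 1/(-102473) = 2 - 1/102473 = 204945/102473 ≈ 2.0000)
H = 27378
1/((sqrt(-191728 + L) - H) + 892195) = 1/((sqrt(-191728 + 204945/102473) - 1*27378) + 892195) = 1/((sqrt(-19646738399/102473) - 27378) + 892195) = 1/((I*sqrt(2013260223960727)/102473 - 27378) + 892195) = 1/((-27378 + I*sqrt(2013260223960727)/102473) + 892195) = 1/(864817 + I*sqrt(2013260223960727)/102473)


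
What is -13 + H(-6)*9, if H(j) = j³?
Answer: -1957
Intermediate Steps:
-13 + H(-6)*9 = -13 + (-6)³*9 = -13 - 216*9 = -13 - 1944 = -1957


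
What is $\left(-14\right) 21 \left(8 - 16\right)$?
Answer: $2352$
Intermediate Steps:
$\left(-14\right) 21 \left(8 - 16\right) = \left(-294\right) \left(-8\right) = 2352$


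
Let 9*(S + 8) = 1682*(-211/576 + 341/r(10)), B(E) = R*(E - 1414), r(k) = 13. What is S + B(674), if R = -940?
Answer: 23601547025/33696 ≈ 7.0043e+5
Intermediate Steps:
B(E) = 1329160 - 940*E (B(E) = -940*(E - 1414) = -940*(-1414 + E) = 1329160 - 940*E)
S = 162609425/33696 (S = -8 + (1682*(-211/576 + 341/13))/9 = -8 + (1682*(193673/7488))/9 = -8 + (⅑)*(162878993/3744) = -8 + 162878993/33696 = 162609425/33696 ≈ 4825.8)
S + B(674) = 162609425/33696 + (1329160 - 940*674) = 162609425/33696 + (1329160 - 633560) = 162609425/33696 + 695600 = 23601547025/33696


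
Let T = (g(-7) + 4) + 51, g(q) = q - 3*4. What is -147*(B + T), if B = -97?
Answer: 8967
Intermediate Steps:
g(q) = -12 + q (g(q) = q - 12 = -12 + q)
T = 36 (T = ((-12 - 7) + 4) + 51 = (-19 + 4) + 51 = -15 + 51 = 36)
-147*(B + T) = -147*(-97 + 36) = -147*(-61) = 8967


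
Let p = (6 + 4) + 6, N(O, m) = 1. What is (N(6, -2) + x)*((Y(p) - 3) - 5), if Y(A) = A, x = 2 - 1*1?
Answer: 16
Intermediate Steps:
x = 1 (x = 2 - 1 = 1)
p = 16 (p = 10 + 6 = 16)
(N(6, -2) + x)*((Y(p) - 3) - 5) = (1 + 1)*((16 - 3) - 5) = 2*(13 - 5) = 2*8 = 16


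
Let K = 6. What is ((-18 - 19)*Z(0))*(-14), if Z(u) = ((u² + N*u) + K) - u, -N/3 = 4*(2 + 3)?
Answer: 3108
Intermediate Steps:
N = -60 (N = -12*(2 + 3) = -12*5 = -3*20 = -60)
Z(u) = 6 + u² - 61*u (Z(u) = ((u² - 60*u) + 6) - u = (6 + u² - 60*u) - u = 6 + u² - 61*u)
((-18 - 19)*Z(0))*(-14) = ((-18 - 19)*(6 + 0² - 61*0))*(-14) = -37*(6 + 0 + 0)*(-14) = -37*6*(-14) = -222*(-14) = 3108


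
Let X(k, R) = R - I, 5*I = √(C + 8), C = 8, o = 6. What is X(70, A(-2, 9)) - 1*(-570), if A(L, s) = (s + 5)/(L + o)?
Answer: 5727/10 ≈ 572.70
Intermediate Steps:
I = ⅘ (I = √(8 + 8)/5 = √16/5 = (⅕)*4 = ⅘ ≈ 0.80000)
A(L, s) = (5 + s)/(6 + L) (A(L, s) = (s + 5)/(L + 6) = (5 + s)/(6 + L))
X(k, R) = -⅘ + R (X(k, R) = R - 1*⅘ = R - ⅘ = -⅘ + R)
X(70, A(-2, 9)) - 1*(-570) = (-⅘ + (5 + 9)/(6 - 2)) - 1*(-570) = (-⅘ + 14/4) + 570 = (-⅘ + (¼)*14) + 570 = (-⅘ + 7/2) + 570 = 27/10 + 570 = 5727/10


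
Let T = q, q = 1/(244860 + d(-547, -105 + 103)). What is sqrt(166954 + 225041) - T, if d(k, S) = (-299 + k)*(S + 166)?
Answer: -1/106116 + 3*sqrt(43555) ≈ 626.09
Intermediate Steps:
d(k, S) = (-299 + k)*(166 + S)
q = 1/106116 (q = 1/(244860 + (-49634 - 299*(-105 + 103) + 166*(-547) + (-105 + 103)*(-547))) = 1/(244860 + (-49634 - 299*(-2) - 90802 - 2*(-547))) = 1/(244860 + (-49634 + 598 - 90802 + 1094)) = 1/(244860 - 138744) = 1/106116 ≈ 9.4236e-6)
T = 1/106116 ≈ 9.4236e-6
sqrt(166954 + 225041) - T = sqrt(166954 + 225041) - 1*1/106116 = sqrt(391995) - 1/106116 = 3*sqrt(43555) - 1/106116 = -1/106116 + 3*sqrt(43555)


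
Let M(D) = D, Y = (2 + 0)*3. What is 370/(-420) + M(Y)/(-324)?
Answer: -170/189 ≈ -0.89947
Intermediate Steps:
Y = 6 (Y = 2*3 = 6)
370/(-420) + M(Y)/(-324) = 370/(-420) + 6/(-324) = 370*(-1/420) + 6*(-1/324) = -37/42 - 1/54 = -170/189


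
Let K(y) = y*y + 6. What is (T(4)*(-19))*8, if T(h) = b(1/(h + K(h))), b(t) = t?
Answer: -76/13 ≈ -5.8462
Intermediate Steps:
K(y) = 6 + y**2 (K(y) = y**2 + 6 = 6 + y**2)
T(h) = 1/(6 + h + h**2) (T(h) = 1/(h + (6 + h**2)) = 1/(6 + h + h**2))
(T(4)*(-19))*8 = (-19/(6 + 4 + 4**2))*8 = (-19/(6 + 4 + 16))*8 = (-19/26)*8 = ((1/26)*(-19))*8 = -19/26*8 = -76/13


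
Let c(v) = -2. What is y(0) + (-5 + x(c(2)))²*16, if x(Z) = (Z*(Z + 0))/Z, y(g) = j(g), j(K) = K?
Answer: 784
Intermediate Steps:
y(g) = g
x(Z) = Z (x(Z) = (Z*Z)/Z = Z²/Z = Z)
y(0) + (-5 + x(c(2)))²*16 = 0 + (-5 - 2)²*16 = 0 + (-7)²*16 = 0 + 49*16 = 0 + 784 = 784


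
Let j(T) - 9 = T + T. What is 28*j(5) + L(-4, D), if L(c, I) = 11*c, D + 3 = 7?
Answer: 488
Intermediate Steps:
D = 4 (D = -3 + 7 = 4)
j(T) = 9 + 2*T (j(T) = 9 + (T + T) = 9 + 2*T)
28*j(5) + L(-4, D) = 28*(9 + 2*5) + 11*(-4) = 28*(9 + 10) - 44 = 28*19 - 44 = 532 - 44 = 488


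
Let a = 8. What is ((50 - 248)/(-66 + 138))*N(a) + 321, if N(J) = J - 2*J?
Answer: 343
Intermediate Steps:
N(J) = -J
((50 - 248)/(-66 + 138))*N(a) + 321 = ((50 - 248)/(-66 + 138))*(-1*8) + 321 = -198/72*(-8) + 321 = -198*1/72*(-8) + 321 = -11/4*(-8) + 321 = 22 + 321 = 343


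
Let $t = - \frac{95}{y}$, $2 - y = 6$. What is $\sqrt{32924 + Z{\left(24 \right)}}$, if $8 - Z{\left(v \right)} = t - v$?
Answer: $\frac{\sqrt{131729}}{2} \approx 181.47$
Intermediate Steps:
$y = -4$ ($y = 2 - 6 = -4$)
$t = \frac{95}{4}$ ($t = - \frac{95}{-4} = \left(-95\right) \left(- \frac{1}{4}\right) = \frac{95}{4} \approx 23.75$)
$Z{\left(v \right)} = - \frac{63}{4} + v$ ($Z{\left(v \right)} = 8 - \left(\frac{95}{4} - v\right) = 8 + \left(- \frac{95}{4} + v\right) = - \frac{63}{4} + v$)
$\sqrt{32924 + Z{\left(24 \right)}} = \sqrt{32924 + \left(- \frac{63}{4} + 24\right)} = \sqrt{32924 + \frac{33}{4}} = \sqrt{\frac{131729}{4}} = \frac{\sqrt{131729}}{2}$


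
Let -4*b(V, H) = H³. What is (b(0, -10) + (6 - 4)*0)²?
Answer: 62500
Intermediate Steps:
b(V, H) = -H³/4
(b(0, -10) + (6 - 4)*0)² = (-¼*(-10)³ + (6 - 4)*0)² = (-¼*(-1000) + 2*0)² = (250 + 0)² = 250² = 62500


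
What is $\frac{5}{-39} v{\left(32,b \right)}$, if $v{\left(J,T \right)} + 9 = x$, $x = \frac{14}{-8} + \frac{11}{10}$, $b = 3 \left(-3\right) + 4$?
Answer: $\frac{193}{156} \approx 1.2372$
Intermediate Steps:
$b = -5$ ($b = -9 + 4 = -5$)
$x = - \frac{13}{20}$ ($x = 14 \left(- \frac{1}{8}\right) + 11 \cdot \frac{1}{10} = - \frac{7}{4} + \frac{11}{10} = - \frac{13}{20} \approx -0.65$)
$v{\left(J,T \right)} = - \frac{193}{20}$ ($v{\left(J,T \right)} = -9 - \frac{13}{20} = - \frac{193}{20}$)
$\frac{5}{-39} v{\left(32,b \right)} = \frac{5}{-39} \left(- \frac{193}{20}\right) = 5 \left(- \frac{1}{39}\right) \left(- \frac{193}{20}\right) = \left(- \frac{5}{39}\right) \left(- \frac{193}{20}\right) = \frac{193}{156}$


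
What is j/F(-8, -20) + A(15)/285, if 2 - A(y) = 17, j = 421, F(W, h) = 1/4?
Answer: 31995/19 ≈ 1683.9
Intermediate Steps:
F(W, h) = ¼ (F(W, h) = 1*(¼) = ¼)
A(y) = -15 (A(y) = 2 - 1*17 = 2 - 17 = -15)
j/F(-8, -20) + A(15)/285 = 421/(¼) - 15/285 = 421*4 - 15*1/285 = 1684 - 1/19 = 31995/19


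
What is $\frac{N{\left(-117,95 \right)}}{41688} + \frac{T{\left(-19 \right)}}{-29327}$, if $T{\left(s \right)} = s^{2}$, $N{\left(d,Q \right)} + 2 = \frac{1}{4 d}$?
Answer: $- \frac{7070583623}{572169300768} \approx -0.012358$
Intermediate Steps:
$N{\left(d,Q \right)} = -2 + \frac{1}{4 d}$
$\frac{N{\left(-117,95 \right)}}{41688} + \frac{T{\left(-19 \right)}}{-29327} = \frac{-2 + \frac{1}{4 \left(-117\right)}}{41688} + \frac{\left(-19\right)^{2}}{-29327} = \left(-2 + \frac{1}{4} \left(- \frac{1}{117}\right)\right) \frac{1}{41688} + 361 \left(- \frac{1}{29327}\right) = \left(-2 - \frac{1}{468}\right) \frac{1}{41688} - \frac{361}{29327} = \left(- \frac{937}{468}\right) \frac{1}{41688} - \frac{361}{29327} = - \frac{937}{19509984} - \frac{361}{29327} = - \frac{7070583623}{572169300768}$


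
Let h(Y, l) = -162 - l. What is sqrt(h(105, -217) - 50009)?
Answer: I*sqrt(49954) ≈ 223.5*I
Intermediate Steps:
sqrt(h(105, -217) - 50009) = sqrt((-162 - 1*(-217)) - 50009) = sqrt((-162 + 217) - 50009) = sqrt(55 - 50009) = sqrt(-49954) = I*sqrt(49954)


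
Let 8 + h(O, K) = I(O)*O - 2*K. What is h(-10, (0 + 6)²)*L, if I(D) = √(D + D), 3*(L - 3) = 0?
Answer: -240 - 60*I*√5 ≈ -240.0 - 134.16*I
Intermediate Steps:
L = 3 (L = 3 + (⅓)*0 = 3 + 0 = 3)
I(D) = √2*√D (I(D) = √(2*D) = √2*√D)
h(O, K) = -8 - 2*K + √2*O^(3/2) (h(O, K) = -8 + ((√2*√O)*O - 2*K) = -8 + (√2*O^(3/2) - 2*K) = -8 + (-2*K + √2*O^(3/2)) = -8 - 2*K + √2*O^(3/2))
h(-10, (0 + 6)²)*L = (-8 - 2*(0 + 6)² + √2*(-10)^(3/2))*3 = (-8 - 2*6² + √2*(-10*I*√10))*3 = (-8 - 2*36 - 20*I*√5)*3 = (-8 - 72 - 20*I*√5)*3 = (-80 - 20*I*√5)*3 = -240 - 60*I*√5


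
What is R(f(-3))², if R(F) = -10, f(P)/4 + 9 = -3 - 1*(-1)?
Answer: 100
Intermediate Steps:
f(P) = -44 (f(P) = -36 + 4*(-3 - 1*(-1)) = -36 + 4*(-3 + 1) = -36 + 4*(-2) = -36 - 8 = -44)
R(f(-3))² = (-10)² = 100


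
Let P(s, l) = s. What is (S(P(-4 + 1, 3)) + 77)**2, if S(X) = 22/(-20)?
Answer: 576081/100 ≈ 5760.8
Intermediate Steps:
S(X) = -11/10 (S(X) = 22*(-1/20) = -11/10)
(S(P(-4 + 1, 3)) + 77)**2 = (-11/10 + 77)**2 = (759/10)**2 = 576081/100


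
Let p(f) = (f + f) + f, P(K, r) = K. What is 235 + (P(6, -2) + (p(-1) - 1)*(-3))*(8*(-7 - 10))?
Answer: -2213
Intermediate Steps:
p(f) = 3*f (p(f) = 2*f + f = 3*f)
235 + (P(6, -2) + (p(-1) - 1)*(-3))*(8*(-7 - 10)) = 235 + (6 + (3*(-1) - 1)*(-3))*(8*(-7 - 10)) = 235 + (6 + (-3 - 1)*(-3))*(8*(-17)) = 235 + (6 - 4*(-3))*(-136) = 235 + (6 + 12)*(-136) = 235 + 18*(-136) = 235 - 2448 = -2213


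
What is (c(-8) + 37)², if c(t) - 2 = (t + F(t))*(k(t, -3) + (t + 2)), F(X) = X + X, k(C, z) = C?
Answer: 140625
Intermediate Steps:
F(X) = 2*X
c(t) = 2 + 3*t*(2 + 2*t) (c(t) = 2 + (t + 2*t)*(t + (t + 2)) = 2 + (3*t)*(t + (2 + t)) = 2 + (3*t)*(2 + 2*t) = 2 + 3*t*(2 + 2*t))
(c(-8) + 37)² = ((2 + 6*(-8) + 6*(-8)²) + 37)² = ((2 - 48 + 6*64) + 37)² = ((2 - 48 + 384) + 37)² = (338 + 37)² = 375² = 140625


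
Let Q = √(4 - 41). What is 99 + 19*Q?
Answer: 99 + 19*I*√37 ≈ 99.0 + 115.57*I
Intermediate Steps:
Q = I*√37 (Q = √(-37) = I*√37 ≈ 6.0828*I)
99 + 19*Q = 99 + 19*(I*√37) = 99 + 19*I*√37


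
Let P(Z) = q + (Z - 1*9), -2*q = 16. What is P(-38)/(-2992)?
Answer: 5/272 ≈ 0.018382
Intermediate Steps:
q = -8 (q = -½*16 = -8)
P(Z) = -17 + Z (P(Z) = -8 + (Z - 1*9) = -8 + (Z - 9) = -8 + (-9 + Z) = -17 + Z)
P(-38)/(-2992) = (-17 - 38)/(-2992) = -55*(-1/2992) = 5/272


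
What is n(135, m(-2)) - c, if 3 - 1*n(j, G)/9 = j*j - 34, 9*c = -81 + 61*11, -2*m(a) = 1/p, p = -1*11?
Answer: -1473818/9 ≈ -1.6376e+5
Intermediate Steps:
p = -11
m(a) = 1/22 (m(a) = -1/2/(-11) = -1/2*(-1/11) = 1/22)
c = 590/9 (c = (-81 + 61*11)/9 = (-81 + 671)/9 = (1/9)*590 = 590/9 ≈ 65.556)
n(j, G) = 333 - 9*j**2 (n(j, G) = 27 - 9*(j*j - 34) = 27 - 9*(j**2 - 34) = 27 - 9*(-34 + j**2) = 27 + (306 - 9*j**2) = 333 - 9*j**2)
n(135, m(-2)) - c = (333 - 9*135**2) - 1*590/9 = (333 - 9*18225) - 590/9 = (333 - 164025) - 590/9 = -163692 - 590/9 = -1473818/9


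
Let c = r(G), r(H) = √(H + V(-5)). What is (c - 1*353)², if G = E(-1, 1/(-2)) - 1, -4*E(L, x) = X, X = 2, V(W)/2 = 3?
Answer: 249227/2 - 1059*√2 ≈ 1.2312e+5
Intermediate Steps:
V(W) = 6 (V(W) = 2*3 = 6)
E(L, x) = -½ (E(L, x) = -¼*2 = -½)
G = -3/2 (G = -½ - 1 = -3/2 ≈ -1.5000)
r(H) = √(6 + H) (r(H) = √(H + 6) = √(6 + H))
c = 3*√2/2 (c = √(6 - 3/2) = √(9/2) = 3*√2/2 ≈ 2.1213)
(c - 1*353)² = (3*√2/2 - 1*353)² = (3*√2/2 - 353)² = (-353 + 3*√2/2)²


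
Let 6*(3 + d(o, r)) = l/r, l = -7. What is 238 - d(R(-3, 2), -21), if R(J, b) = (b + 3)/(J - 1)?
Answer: 4337/18 ≈ 240.94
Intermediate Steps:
R(J, b) = (3 + b)/(-1 + J)
d(o, r) = -3 - 7/(6*r) (d(o, r) = -3 + (-7/r)/6 = -3 - 7/(6*r))
238 - d(R(-3, 2), -21) = 238 - (-3 - 7/6/(-21)) = 238 - (-3 - 7/6*(-1/21)) = 238 - (-3 + 1/18) = 238 - 1*(-53/18) = 238 + 53/18 = 4337/18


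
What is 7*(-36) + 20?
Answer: -232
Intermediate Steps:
7*(-36) + 20 = -252 + 20 = -232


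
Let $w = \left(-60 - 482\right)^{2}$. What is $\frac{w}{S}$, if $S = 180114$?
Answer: $\frac{146882}{90057} \approx 1.631$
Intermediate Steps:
$w = 293764$ ($w = \left(-542\right)^{2} = 293764$)
$\frac{w}{S} = \frac{293764}{180114} = 293764 \cdot \frac{1}{180114} = \frac{146882}{90057}$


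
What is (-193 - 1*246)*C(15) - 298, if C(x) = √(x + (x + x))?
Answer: -298 - 1317*√5 ≈ -3242.9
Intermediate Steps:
C(x) = √3*√x (C(x) = √(x + 2*x) = √(3*x) = √3*√x)
(-193 - 1*246)*C(15) - 298 = (-193 - 1*246)*(√3*√15) - 298 = (-193 - 246)*(3*√5) - 298 = -1317*√5 - 298 = -298 - 1317*√5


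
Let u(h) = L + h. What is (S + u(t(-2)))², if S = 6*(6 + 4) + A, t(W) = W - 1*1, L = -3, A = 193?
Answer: 61009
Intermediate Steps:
t(W) = -1 + W (t(W) = W - 1 = -1 + W)
u(h) = -3 + h
S = 253 (S = 6*(6 + 4) + 193 = 6*10 + 193 = 60 + 193 = 253)
(S + u(t(-2)))² = (253 + (-3 + (-1 - 2)))² = (253 + (-3 - 3))² = (253 - 6)² = 247² = 61009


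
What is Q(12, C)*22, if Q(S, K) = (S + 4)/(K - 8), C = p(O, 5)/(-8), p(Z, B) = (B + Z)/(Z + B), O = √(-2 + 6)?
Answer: -2816/65 ≈ -43.323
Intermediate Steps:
O = 2 (O = √4 = 2)
p(Z, B) = 1 (p(Z, B) = (B + Z)/(B + Z) = 1)
C = -⅛ (C = 1/(-8) = 1*(-⅛) = -⅛ ≈ -0.12500)
Q(S, K) = (4 + S)/(-8 + K)
Q(12, C)*22 = ((4 + 12)/(-8 - ⅛))*22 = (16/(-65/8))*22 = -8/65*16*22 = -128/65*22 = -2816/65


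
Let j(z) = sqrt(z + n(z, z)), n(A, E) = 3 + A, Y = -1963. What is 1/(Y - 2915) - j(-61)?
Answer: -1/4878 - I*sqrt(119) ≈ -0.000205 - 10.909*I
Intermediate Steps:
j(z) = sqrt(3 + 2*z) (j(z) = sqrt(z + (3 + z)) = sqrt(3 + 2*z))
1/(Y - 2915) - j(-61) = 1/(-1963 - 2915) - sqrt(3 + 2*(-61)) = 1/(-4878) - sqrt(3 - 122) = -1/4878 - sqrt(-119) = -1/4878 - I*sqrt(119)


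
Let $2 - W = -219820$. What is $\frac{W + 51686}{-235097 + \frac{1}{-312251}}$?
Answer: $- \frac{21194661127}{18352318337} \approx -1.1549$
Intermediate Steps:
$W = 219822$ ($W = 2 - -219820 = 2 + 219820 = 219822$)
$\frac{W + 51686}{-235097 + \frac{1}{-312251}} = \frac{219822 + 51686}{-235097 + \frac{1}{-312251}} = \frac{271508}{-235097 - \frac{1}{312251}} = \frac{271508}{- \frac{73409273348}{312251}} = 271508 \left(- \frac{312251}{73409273348}\right) = - \frac{21194661127}{18352318337}$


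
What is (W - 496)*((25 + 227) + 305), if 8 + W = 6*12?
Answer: -240624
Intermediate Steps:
W = 64 (W = -8 + 6*12 = -8 + 72 = 64)
(W - 496)*((25 + 227) + 305) = (64 - 496)*((25 + 227) + 305) = -432*(252 + 305) = -432*557 = -240624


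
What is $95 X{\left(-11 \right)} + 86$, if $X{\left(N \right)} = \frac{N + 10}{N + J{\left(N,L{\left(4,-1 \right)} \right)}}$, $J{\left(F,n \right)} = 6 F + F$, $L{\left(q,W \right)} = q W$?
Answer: $\frac{7663}{88} \approx 87.08$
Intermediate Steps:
$L{\left(q,W \right)} = W q$
$J{\left(F,n \right)} = 7 F$
$X{\left(N \right)} = \frac{10 + N}{8 N}$ ($X{\left(N \right)} = \frac{N + 10}{N + 7 N} = \frac{10 + N}{8 N}$)
$95 X{\left(-11 \right)} + 86 = 95 \frac{10 - 11}{8 \left(-11\right)} + 86 = 95 \cdot \frac{1}{8} \left(- \frac{1}{11}\right) \left(-1\right) + 86 = 95 \cdot \frac{1}{88} + 86 = \frac{95}{88} + 86 = \frac{7663}{88}$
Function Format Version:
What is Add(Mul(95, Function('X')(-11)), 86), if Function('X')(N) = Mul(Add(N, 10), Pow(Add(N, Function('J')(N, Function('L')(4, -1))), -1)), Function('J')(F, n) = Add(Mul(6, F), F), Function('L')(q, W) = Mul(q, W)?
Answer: Rational(7663, 88) ≈ 87.080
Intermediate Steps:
Function('L')(q, W) = Mul(W, q)
Function('J')(F, n) = Mul(7, F)
Function('X')(N) = Mul(Rational(1, 8), Pow(N, -1), Add(10, N)) (Function('X')(N) = Mul(Add(N, 10), Pow(Add(N, Mul(7, N)), -1)) = Mul(Add(10, N), Pow(Mul(8, N), -1)) = Mul(Add(10, N), Mul(Rational(1, 8), Pow(N, -1))) = Mul(Rational(1, 8), Pow(N, -1), Add(10, N)))
Add(Mul(95, Function('X')(-11)), 86) = Add(Mul(95, Mul(Rational(1, 8), Pow(-11, -1), Add(10, -11))), 86) = Add(Mul(95, Mul(Rational(1, 8), Rational(-1, 11), -1)), 86) = Add(Mul(95, Rational(1, 88)), 86) = Add(Rational(95, 88), 86) = Rational(7663, 88)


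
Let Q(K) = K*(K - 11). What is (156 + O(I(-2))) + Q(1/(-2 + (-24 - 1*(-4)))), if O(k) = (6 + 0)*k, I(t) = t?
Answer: 69939/484 ≈ 144.50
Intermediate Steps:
O(k) = 6*k
Q(K) = K*(-11 + K)
(156 + O(I(-2))) + Q(1/(-2 + (-24 - 1*(-4)))) = (156 + 6*(-2)) + (-11 + 1/(-2 + (-24 - 1*(-4))))/(-2 + (-24 - 1*(-4))) = (156 - 12) + (-11 + 1/(-2 + (-24 + 4)))/(-2 + (-24 + 4)) = 144 + (-11 + 1/(-2 - 20))/(-2 - 20) = 144 + (-11 + 1/(-22))/(-22) = 144 - (-11 - 1/22)/22 = 144 - 1/22*(-243/22) = 144 + 243/484 = 69939/484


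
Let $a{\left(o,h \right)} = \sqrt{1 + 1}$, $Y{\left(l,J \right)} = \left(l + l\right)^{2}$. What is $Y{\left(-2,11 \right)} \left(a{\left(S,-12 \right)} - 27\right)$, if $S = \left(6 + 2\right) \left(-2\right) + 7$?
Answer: $-432 + 16 \sqrt{2} \approx -409.37$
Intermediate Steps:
$Y{\left(l,J \right)} = 4 l^{2}$ ($Y{\left(l,J \right)} = \left(2 l\right)^{2} = 4 l^{2}$)
$S = -9$ ($S = 8 \left(-2\right) + 7 = -16 + 7 = -9$)
$a{\left(o,h \right)} = \sqrt{2}$
$Y{\left(-2,11 \right)} \left(a{\left(S,-12 \right)} - 27\right) = 4 \left(-2\right)^{2} \left(\sqrt{2} - 27\right) = 4 \cdot 4 \left(-27 + \sqrt{2}\right) = 16 \left(-27 + \sqrt{2}\right) = -432 + 16 \sqrt{2}$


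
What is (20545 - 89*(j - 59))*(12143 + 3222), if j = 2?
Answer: 393620570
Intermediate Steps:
(20545 - 89*(j - 59))*(12143 + 3222) = (20545 - 89*(2 - 59))*(12143 + 3222) = (20545 - 89*(-57))*15365 = (20545 + 5073)*15365 = 25618*15365 = 393620570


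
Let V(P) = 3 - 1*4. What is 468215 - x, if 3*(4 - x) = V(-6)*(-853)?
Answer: 1405486/3 ≈ 4.6850e+5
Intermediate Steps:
V(P) = -1 (V(P) = 3 - 4 = -1)
x = -841/3 (x = 4 - (-1)*(-853)/3 = 4 - ⅓*853 = 4 - 853/3 = -841/3 ≈ -280.33)
468215 - x = 468215 - 1*(-841/3) = 468215 + 841/3 = 1405486/3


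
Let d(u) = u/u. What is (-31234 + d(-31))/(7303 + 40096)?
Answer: -31233/47399 ≈ -0.65894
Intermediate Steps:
d(u) = 1
(-31234 + d(-31))/(7303 + 40096) = (-31234 + 1)/(7303 + 40096) = -31233/47399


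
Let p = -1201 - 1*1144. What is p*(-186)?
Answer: 436170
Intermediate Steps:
p = -2345 (p = -1201 - 1144 = -2345)
p*(-186) = -2345*(-186) = 436170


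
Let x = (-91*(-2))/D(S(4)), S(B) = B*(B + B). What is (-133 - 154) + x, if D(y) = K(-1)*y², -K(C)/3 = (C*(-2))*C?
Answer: -881573/3072 ≈ -286.97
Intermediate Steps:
K(C) = 6*C² (K(C) = -3*C*(-2)*C = -3*(-2*C)*C = -(-6)*C² = 6*C²)
S(B) = 2*B² (S(B) = B*(2*B) = 2*B²)
D(y) = 6*y² (D(y) = (6*(-1)²)*y² = (6*1)*y² = 6*y²)
x = 91/3072 (x = (-91*(-2))/((6*(2*4²)²)) = 182/((6*(2*16)²)) = 182/((6*32²)) = 182/((6*1024)) = 182/6144 = 182*(1/6144) = 91/3072 ≈ 0.029622)
(-133 - 154) + x = (-133 - 154) + 91/3072 = -287 + 91/3072 = -881573/3072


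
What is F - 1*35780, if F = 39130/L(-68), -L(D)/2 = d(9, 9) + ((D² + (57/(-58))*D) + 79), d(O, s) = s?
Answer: -708453495/19798 ≈ -35784.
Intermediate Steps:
L(D) = -176 - 2*D² + 57*D/29 (L(D) = -2*(9 + ((D² + (57/(-58))*D) + 79)) = -2*(9 + ((D² + (57*(-1/58))*D) + 79)) = -2*(9 + ((D² - 57*D/58) + 79)) = -2*(9 + (79 + D² - 57*D/58)) = -2*(88 + D² - 57*D/58) = -176 - 2*D² + 57*D/29)
F = -81055/19798 (F = 39130/(-176 - 2*(-68)² + (57/29)*(-68)) = 39130/(-176 - 2*4624 - 3876/29) = 39130/(-176 - 9248 - 3876/29) = 39130/(-277172/29) = 39130*(-29/277172) = -81055/19798 ≈ -4.0941)
F - 1*35780 = -81055/19798 - 1*35780 = -81055/19798 - 35780 = -708453495/19798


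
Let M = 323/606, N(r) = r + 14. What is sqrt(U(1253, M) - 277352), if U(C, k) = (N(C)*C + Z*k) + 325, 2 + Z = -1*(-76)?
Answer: sqrt(120321519069)/303 ≈ 1144.8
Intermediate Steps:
N(r) = 14 + r
M = 323/606 (M = 323*(1/606) = 323/606 ≈ 0.53300)
Z = 74 (Z = -2 - 1*(-76) = -2 + 76 = 74)
U(C, k) = 325 + 74*k + C*(14 + C) (U(C, k) = ((14 + C)*C + 74*k) + 325 = (C*(14 + C) + 74*k) + 325 = (74*k + C*(14 + C)) + 325 = 325 + 74*k + C*(14 + C))
sqrt(U(1253, M) - 277352) = sqrt((325 + 74*(323/606) + 1253*(14 + 1253)) - 277352) = sqrt((325 + 11951/303 + 1253*1267) - 277352) = sqrt((325 + 11951/303 + 1587551) - 277352) = sqrt(481138379/303 - 277352) = sqrt(397100723/303) = sqrt(120321519069)/303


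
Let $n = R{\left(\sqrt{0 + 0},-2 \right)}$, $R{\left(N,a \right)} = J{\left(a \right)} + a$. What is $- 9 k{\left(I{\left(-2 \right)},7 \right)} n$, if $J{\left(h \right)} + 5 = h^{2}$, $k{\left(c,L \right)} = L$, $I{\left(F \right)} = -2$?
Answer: $189$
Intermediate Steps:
$J{\left(h \right)} = -5 + h^{2}$
$R{\left(N,a \right)} = -5 + a + a^{2}$ ($R{\left(N,a \right)} = \left(-5 + a^{2}\right) + a = -5 + a + a^{2}$)
$n = -3$ ($n = -5 - 2 + \left(-2\right)^{2} = -5 - 2 + 4 = -3$)
$- 9 k{\left(I{\left(-2 \right)},7 \right)} n = \left(-9\right) 7 \left(-3\right) = \left(-63\right) \left(-3\right) = 189$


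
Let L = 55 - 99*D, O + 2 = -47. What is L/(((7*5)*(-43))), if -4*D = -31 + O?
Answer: 55/43 ≈ 1.2791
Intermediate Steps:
O = -49 (O = -2 - 47 = -49)
D = 20 (D = -(-31 - 49)/4 = -¼*(-80) = 20)
L = -1925 (L = 55 - 99*20 = 55 - 1980 = -1925)
L/(((7*5)*(-43))) = -1925/((7*5)*(-43)) = -1925/(35*(-43)) = -1925/(-1505) = -1925*(-1/1505) = 55/43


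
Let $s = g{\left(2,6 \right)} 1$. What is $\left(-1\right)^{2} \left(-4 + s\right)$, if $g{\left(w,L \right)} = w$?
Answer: $-2$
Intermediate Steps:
$s = 2$ ($s = 2 \cdot 1 = 2$)
$\left(-1\right)^{2} \left(-4 + s\right) = \left(-1\right)^{2} \left(-4 + 2\right) = 1 \left(-2\right) = -2$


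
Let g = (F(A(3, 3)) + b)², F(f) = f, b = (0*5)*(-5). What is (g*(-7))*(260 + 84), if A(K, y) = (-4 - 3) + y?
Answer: -38528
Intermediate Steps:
A(K, y) = -7 + y
b = 0 (b = 0*(-5) = 0)
g = 16 (g = ((-7 + 3) + 0)² = (-4 + 0)² = (-4)² = 16)
(g*(-7))*(260 + 84) = (16*(-7))*(260 + 84) = -112*344 = -38528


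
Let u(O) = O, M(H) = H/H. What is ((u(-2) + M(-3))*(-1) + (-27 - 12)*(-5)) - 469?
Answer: -273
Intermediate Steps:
M(H) = 1
((u(-2) + M(-3))*(-1) + (-27 - 12)*(-5)) - 469 = ((-2 + 1)*(-1) + (-27 - 12)*(-5)) - 469 = (-1*(-1) - 39*(-5)) - 469 = (1 + 195) - 469 = 196 - 469 = -273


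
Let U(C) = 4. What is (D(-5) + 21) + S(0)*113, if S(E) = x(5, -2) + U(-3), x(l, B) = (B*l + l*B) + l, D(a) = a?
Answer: -1227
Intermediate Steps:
x(l, B) = l + 2*B*l (x(l, B) = (B*l + B*l) + l = 2*B*l + l = l + 2*B*l)
S(E) = -11 (S(E) = 5*(1 + 2*(-2)) + 4 = 5*(1 - 4) + 4 = 5*(-3) + 4 = -15 + 4 = -11)
(D(-5) + 21) + S(0)*113 = (-5 + 21) - 11*113 = 16 - 1243 = -1227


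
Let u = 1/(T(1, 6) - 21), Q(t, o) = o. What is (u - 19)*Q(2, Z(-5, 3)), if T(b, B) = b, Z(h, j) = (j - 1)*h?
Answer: 381/2 ≈ 190.50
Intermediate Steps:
Z(h, j) = h*(-1 + j) (Z(h, j) = (-1 + j)*h = h*(-1 + j))
u = -1/20 (u = 1/(1 - 21) = 1/(-20) = -1/20 ≈ -0.050000)
(u - 19)*Q(2, Z(-5, 3)) = (-1/20 - 19)*(-5*(-1 + 3)) = -(-381)*2/4 = -381/20*(-10) = 381/2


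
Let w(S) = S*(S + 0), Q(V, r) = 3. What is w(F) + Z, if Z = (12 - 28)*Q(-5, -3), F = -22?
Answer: 436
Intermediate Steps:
w(S) = S**2 (w(S) = S*S = S**2)
Z = -48 (Z = (12 - 28)*3 = -16*3 = -48)
w(F) + Z = (-22)**2 - 48 = 484 - 48 = 436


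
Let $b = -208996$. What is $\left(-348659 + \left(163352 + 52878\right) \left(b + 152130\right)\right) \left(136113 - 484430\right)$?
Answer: $4283074361348963$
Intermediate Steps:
$\left(-348659 + \left(163352 + 52878\right) \left(b + 152130\right)\right) \left(136113 - 484430\right) = \left(-348659 + \left(163352 + 52878\right) \left(-208996 + 152130\right)\right) \left(136113 - 484430\right) = \left(-348659 + 216230 \left(-56866\right)\right) \left(-348317\right) = \left(-348659 - 12296135180\right) \left(-348317\right) = \left(-12296483839\right) \left(-348317\right) = 4283074361348963$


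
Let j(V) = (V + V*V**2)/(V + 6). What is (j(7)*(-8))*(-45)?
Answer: 126000/13 ≈ 9692.3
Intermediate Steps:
j(V) = (V + V**3)/(6 + V)
(j(7)*(-8))*(-45) = (((7 + 7**3)/(6 + 7))*(-8))*(-45) = (((7 + 343)/13)*(-8))*(-45) = (((1/13)*350)*(-8))*(-45) = ((350/13)*(-8))*(-45) = -2800/13*(-45) = 126000/13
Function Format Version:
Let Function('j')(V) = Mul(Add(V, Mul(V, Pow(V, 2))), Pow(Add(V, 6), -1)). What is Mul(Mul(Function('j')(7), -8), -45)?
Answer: Rational(126000, 13) ≈ 9692.3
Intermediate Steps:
Function('j')(V) = Mul(Pow(Add(6, V), -1), Add(V, Pow(V, 3))) (Function('j')(V) = Mul(Add(V, Pow(V, 3)), Pow(Add(6, V), -1)) = Mul(Pow(Add(6, V), -1), Add(V, Pow(V, 3))))
Mul(Mul(Function('j')(7), -8), -45) = Mul(Mul(Mul(Pow(Add(6, 7), -1), Add(7, Pow(7, 3))), -8), -45) = Mul(Mul(Mul(Pow(13, -1), Add(7, 343)), -8), -45) = Mul(Mul(Mul(Rational(1, 13), 350), -8), -45) = Mul(Mul(Rational(350, 13), -8), -45) = Mul(Rational(-2800, 13), -45) = Rational(126000, 13)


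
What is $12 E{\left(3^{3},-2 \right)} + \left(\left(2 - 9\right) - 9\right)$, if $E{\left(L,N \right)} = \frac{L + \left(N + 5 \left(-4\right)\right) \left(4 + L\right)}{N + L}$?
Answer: $- \frac{1652}{5} \approx -330.4$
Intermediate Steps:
$E{\left(L,N \right)} = \frac{L + \left(-20 + N\right) \left(4 + L\right)}{L + N}$ ($E{\left(L,N \right)} = \frac{L + \left(N - 20\right) \left(4 + L\right)}{L + N} = \frac{L + \left(-20 + N\right) \left(4 + L\right)}{L + N}$)
$12 E{\left(3^{3},-2 \right)} + \left(\left(2 - 9\right) - 9\right) = 12 \frac{-80 - 19 \cdot 3^{3} + 4 \left(-2\right) + 3^{3} \left(-2\right)}{3^{3} - 2} + \left(\left(2 - 9\right) - 9\right) = 12 \frac{-80 - 513 - 8 + 27 \left(-2\right)}{27 - 2} + \left(\left(2 - 9\right) - 9\right) = 12 \frac{-80 - 513 - 8 - 54}{25} - 16 = 12 \cdot \frac{1}{25} \left(-655\right) - 16 = 12 \left(- \frac{131}{5}\right) - 16 = - \frac{1572}{5} - 16 = - \frac{1652}{5}$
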